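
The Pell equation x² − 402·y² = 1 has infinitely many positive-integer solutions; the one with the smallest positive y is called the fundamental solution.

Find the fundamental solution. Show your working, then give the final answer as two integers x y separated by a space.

401 20

√402 → a₀=20, period (20,40); ℓ=2 even so k=1
a_0=20:  p_0=20·1+0=20,  q_0=20·0+1=1
a_1=20:  p_1=20·20+1=401,  q_1=20·1+0=20
→ (401, 20).  Check: 401²=160801, 402·20²=160800, difference 1.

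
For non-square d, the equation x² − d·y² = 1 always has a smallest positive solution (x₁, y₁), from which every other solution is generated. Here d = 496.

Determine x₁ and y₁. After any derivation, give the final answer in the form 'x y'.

4620799 207480

√496 → a₀=22, period (3,1,2,4,1,…,1,3,44); ℓ=16 even so k=15
step 0: (22, 1)  from 22·(1,0) + (0,1)
…
step 6: (2383, 107)  from 1·(1314,59) + (1069,48)
…
step 10: (49709, 2232)  from 1·(35166,1579) + (14543,653)
…
step 13: (863293, 38763)  from 2·(389209,17476) + (84875,3811)
step 14: (1252502, 56239)  from 1·(863293,38763) + (389209,17476)
step 15: (4620799, 207480)  from 3·(1252502,56239) + (863293,38763)
(x₁, y₁) = (4620799, 207480);  4620799² − 496·207480² = 1 ✓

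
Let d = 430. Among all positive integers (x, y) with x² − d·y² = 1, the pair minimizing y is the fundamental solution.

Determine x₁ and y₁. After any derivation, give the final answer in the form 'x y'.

[20; 1,2,1,3,1,…,2,1,40] for √430; ℓ=14 ⇒ convergent index 13
a_0=20:  p_0=20·1+0=20,  q_0=20·0+1=1
a_1=1:  p_1=1·20+1=21,  q_1=1·1+0=1
…
a_3=1:  p_3=1·62+21=83,  q_3=1·3+1=4
a_4=3:  p_4=3·83+62=311,  q_4=3·4+3=15
a_5=1:  p_5=1·311+83=394,  q_5=1·15+4=19
a_6=6:  p_6=6·394+311=2675,  q_6=6·19+15=129
a_7=8:  p_7=8·2675+394=21794,  q_7=8·129+19=1051
…
a_9=1:  p_9=1·133439+21794=155233,  q_9=1·6435+1051=7486
…
a_11=1:  p_11=1·599138+155233=754371,  q_11=1·28893+7486=36379
a_12=2:  p_12=2·754371+599138=2107880,  q_12=2·36379+28893=101651
a_13=1:  p_13=1·2107880+754371=2862251,  q_13=1·101651+36379=138030
→ (2862251, 138030).  Check: 2862251²=8192480787001, 430·138030²=8192480787000, difference 1.

2862251 138030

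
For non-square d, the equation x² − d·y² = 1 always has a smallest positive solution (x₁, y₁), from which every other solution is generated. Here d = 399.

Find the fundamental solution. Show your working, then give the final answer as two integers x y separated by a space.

20 1

√399 = [19; 1,38, …], period ℓ=2 (even) → k=1
a_0=19:  p_0=19·1+0=19,  q_0=19·0+1=1
a_1=1:  p_1=1·19+1=20,  q_1=1·1+0=1
fundamental: x₁=20, y₁=1  (since 400 − 399·1 = 1)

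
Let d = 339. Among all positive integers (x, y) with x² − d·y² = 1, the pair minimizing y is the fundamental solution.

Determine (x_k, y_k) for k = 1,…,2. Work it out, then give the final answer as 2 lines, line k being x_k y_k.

[18; 2,2,2,1,17,1,2,2,2,36] for √339; ℓ=10 ⇒ convergent index 9
i=0: a=18 ⇒ p=18, q=1
i=1: a=2 ⇒ p=37, q=2
i=2: a=2 ⇒ p=92, q=5
i=3: a=2 ⇒ p=221, q=12
i=4: a=1 ⇒ p=313, q=17
i=5: a=17 ⇒ p=5542, q=301
i=6: a=1 ⇒ p=5855, q=318
i=7: a=2 ⇒ p=17252, q=937
i=8: a=2 ⇒ p=40359, q=2192
i=9: a=2 ⇒ p=97970, q=5321
fundamental: x₁=97970, y₁=5321  (since 9598120900 − 339·28313041 = 1)
(97970+5321√339)^2 = 19196241799 + 1042596740√339

97970 5321
19196241799 1042596740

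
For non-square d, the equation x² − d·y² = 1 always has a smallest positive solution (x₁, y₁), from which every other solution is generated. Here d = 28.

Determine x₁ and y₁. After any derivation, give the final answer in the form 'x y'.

127 24

[5; 3,2,3,10] for √28; ℓ=4 ⇒ convergent index 3
i=0: a=5 ⇒ p=5, q=1
i=1: a=3 ⇒ p=16, q=3
i=2: a=2 ⇒ p=37, q=7
i=3: a=3 ⇒ p=127, q=24
→ (127, 24).  Check: 127²=16129, 28·24²=16128, difference 1.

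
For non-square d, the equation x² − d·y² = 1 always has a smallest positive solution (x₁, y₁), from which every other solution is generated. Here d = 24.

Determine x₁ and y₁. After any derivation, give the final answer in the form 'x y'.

[4; 1,8] for √24; ℓ=2 ⇒ convergent index 1
a_0=4:  p_0=4·1+0=4,  q_0=4·0+1=1
a_1=1:  p_1=1·4+1=5,  q_1=1·1+0=1
→ (5, 1).  Check: 5²=25, 24·1²=24, difference 1.

5 1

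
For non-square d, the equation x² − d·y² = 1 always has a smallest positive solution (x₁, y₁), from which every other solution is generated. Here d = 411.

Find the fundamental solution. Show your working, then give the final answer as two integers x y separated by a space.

[20; 3,1,1,1,19,1,1,1,3,40] for √411; ℓ=10 ⇒ convergent index 9
i=0: a=20 ⇒ p=20, q=1
i=1: a=3 ⇒ p=61, q=3
i=2: a=1 ⇒ p=81, q=4
…
i=4: a=1 ⇒ p=223, q=11
…
i=6: a=1 ⇒ p=4602, q=227
…
i=8: a=1 ⇒ p=13583, q=670
i=9: a=3 ⇒ p=49730, q=2453
fundamental: x₁=49730, y₁=2453  (since 2473072900 − 411·6017209 = 1)

49730 2453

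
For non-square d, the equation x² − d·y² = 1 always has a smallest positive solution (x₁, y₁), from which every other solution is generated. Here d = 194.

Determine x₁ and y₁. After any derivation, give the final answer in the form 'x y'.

195 14

√194 → a₀=13, period (1,12,1,26); ℓ=4 even so k=3
i=0: a=13 ⇒ p=13, q=1
i=1: a=1 ⇒ p=14, q=1
i=2: a=12 ⇒ p=181, q=13
i=3: a=1 ⇒ p=195, q=14
(x₁, y₁) = (195, 14);  195² − 194·14² = 1 ✓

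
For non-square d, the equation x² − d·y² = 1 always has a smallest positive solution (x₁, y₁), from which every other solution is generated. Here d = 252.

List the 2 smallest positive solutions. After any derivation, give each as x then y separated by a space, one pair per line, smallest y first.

√252 = [15; 1,6,1,30, …], period ℓ=4 (even) → k=3
i=0: a=15 ⇒ p=15, q=1
i=1: a=1 ⇒ p=16, q=1
i=2: a=6 ⇒ p=111, q=7
i=3: a=1 ⇒ p=127, q=8
→ (127, 8).  Check: 127²=16129, 252·8²=16128, difference 1.
(x_2, y_2) = (127·127 + 252·8·8, 127·8 + 8·127) = (32257, 2032)

127 8
32257 2032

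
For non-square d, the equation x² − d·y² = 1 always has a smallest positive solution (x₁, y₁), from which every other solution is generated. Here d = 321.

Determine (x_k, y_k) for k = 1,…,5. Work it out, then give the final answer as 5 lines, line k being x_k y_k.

215 12
92449 5160
39752855 2218788
17093635201 954073680
7350223383575 410249463612

d=321: √d = [17; 1,10,1,34] (ℓ=4, even), read p_3/q_3
step 0: (17, 1)  from 17·(1,0) + (0,1)
step 1: (18, 1)  from 1·(17,1) + (1,0)
step 2: (197, 11)  from 10·(18,1) + (17,1)
step 3: (215, 12)  from 1·(197,11) + (18,1)
(x₁, y₁) = (215, 12);  215² − 321·12² = 1 ✓
(x_2, y_2) = (215·215 + 321·12·12, 215·12 + 12·215) = (92449, 5160)
(x_3, y_3) = (215·92449 + 321·12·5160, 215·5160 + 12·92449) = (39752855, 2218788)
(x_4, y_4) = (215·39752855 + 321·12·2218788, 215·2218788 + 12·39752855) = (17093635201, 954073680)
(x_5, y_5) = (215·17093635201 + 321·12·954073680, 215·954073680 + 12·17093635201) = (7350223383575, 410249463612)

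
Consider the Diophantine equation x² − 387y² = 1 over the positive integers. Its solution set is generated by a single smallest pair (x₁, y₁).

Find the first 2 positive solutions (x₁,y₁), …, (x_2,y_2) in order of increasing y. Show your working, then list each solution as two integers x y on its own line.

√387 → a₀=19, period (1,2,19,2,1,38); ℓ=6 even so k=5
k=0  a_k=19  p_k/q_k = 19/1
…
k=3  a_k=19  p_k/q_k = 1141/58
k=4  a_k=2  p_k/q_k = 2341/119
k=5  a_k=1  p_k/q_k = 3482/177
(x₁, y₁) = (3482, 177);  3482² − 387·177² = 1 ✓
(x_2, y_2) = (3482·3482 + 387·177·177, 3482·177 + 177·3482) = (24248647, 1232628)

3482 177
24248647 1232628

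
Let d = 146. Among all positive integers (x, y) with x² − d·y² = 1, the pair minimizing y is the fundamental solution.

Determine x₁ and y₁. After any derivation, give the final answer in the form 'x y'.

145 12

d=146: √d = [12; 12,24] (ℓ=2, even), read p_1/q_1
i=0: a=12 ⇒ p=12, q=1
i=1: a=12 ⇒ p=145, q=12
fundamental: x₁=145, y₁=12  (since 21025 − 146·144 = 1)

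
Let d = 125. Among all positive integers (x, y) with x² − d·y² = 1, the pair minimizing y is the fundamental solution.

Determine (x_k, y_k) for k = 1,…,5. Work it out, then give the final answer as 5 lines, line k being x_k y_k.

930249 83204
1730726404001 154800875592
3220013013190122249 288006719437081612
5990827771012465337616001 535835925499096664087184
11145923086309929722690704506249 996921667718930338621440576020

[11; 5,1,1,5,22] for √125; ℓ=5 ⇒ convergent index 9
i=0: a=11 ⇒ p=11, q=1
i=1: a=5 ⇒ p=56, q=5
i=2: a=1 ⇒ p=67, q=6
i=3: a=1 ⇒ p=123, q=11
i=4: a=5 ⇒ p=682, q=61
i=5: a=22 ⇒ p=15127, q=1353
i=6: a=5 ⇒ p=76317, q=6826
…
i=8: a=1 ⇒ p=167761, q=15005
i=9: a=5 ⇒ p=930249, q=83204
(x₁, y₁) = (930249, 83204);  930249² − 125·83204² = 1 ✓
(930249+83204√125)^2 = 1730726404001 + 154800875592√125
(930249+83204√125)^3 = 3220013013190122249 + 288006719437081612√125
(930249+83204√125)^4 = 5990827771012465337616001 + 535835925499096664087184√125
(930249+83204√125)^5 = 11145923086309929722690704506249 + 996921667718930338621440576020√125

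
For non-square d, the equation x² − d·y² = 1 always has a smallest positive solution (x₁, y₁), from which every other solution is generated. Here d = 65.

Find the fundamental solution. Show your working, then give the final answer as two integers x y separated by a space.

129 16

√65 = [8; 16, …], period ℓ=1 (odd) → k=1
i=0: a=8 ⇒ p=8, q=1
i=1: a=16 ⇒ p=129, q=16
(x₁, y₁) = (129, 16);  129² − 65·16² = 1 ✓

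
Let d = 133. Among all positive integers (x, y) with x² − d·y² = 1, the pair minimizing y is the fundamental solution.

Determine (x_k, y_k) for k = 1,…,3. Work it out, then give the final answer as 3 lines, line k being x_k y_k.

[11; 1,1,7,5,1,…,1,1,22] for √133; ℓ=16 ⇒ convergent index 15
i=0: a=11 ⇒ p=11, q=1
i=1: a=1 ⇒ p=12, q=1
…
i=3: a=7 ⇒ p=173, q=15
i=4: a=5 ⇒ p=888, q=77
…
i=6: a=1 ⇒ p=1949, q=169
i=7: a=1 ⇒ p=3010, q=261
…
i=9: a=1 ⇒ p=10979, q=952
i=10: a=1 ⇒ p=18948, q=1643
i=11: a=1 ⇒ p=29927, q=2595
i=12: a=5 ⇒ p=168583, q=14618
i=13: a=7 ⇒ p=1210008, q=104921
i=14: a=1 ⇒ p=1378591, q=119539
i=15: a=1 ⇒ p=2588599, q=224460
→ (2588599, 224460).  Check: 2588599²=6700844782801, 133·224460²=6700844782800, difference 1.
(2588599+224460√133)^2 = 13401689565601 + 1162073863080√133
(2588599+224460√133)^3 = 69383200415647777399 + 6016286479789825380√133

2588599 224460
13401689565601 1162073863080
69383200415647777399 6016286479789825380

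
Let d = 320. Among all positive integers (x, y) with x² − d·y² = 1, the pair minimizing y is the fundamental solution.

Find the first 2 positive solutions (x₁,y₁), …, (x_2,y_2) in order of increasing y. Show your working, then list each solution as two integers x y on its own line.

161 9
51841 2898

[17; 1,7,1,34] for √320; ℓ=4 ⇒ convergent index 3
i=0: a=17 ⇒ p=17, q=1
i=1: a=1 ⇒ p=18, q=1
i=2: a=7 ⇒ p=143, q=8
i=3: a=1 ⇒ p=161, q=9
→ (161, 9).  Check: 161²=25921, 320·9²=25920, difference 1.
k=2:  x_2 = 161·161+320·9·9 = 51841,  y_2 = 161·9+9·161 = 2898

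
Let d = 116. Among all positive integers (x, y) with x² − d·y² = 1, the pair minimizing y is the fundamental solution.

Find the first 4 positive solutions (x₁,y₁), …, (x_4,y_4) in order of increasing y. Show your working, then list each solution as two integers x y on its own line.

9801 910
192119201 17837820
3765920568201 349656946730
73819574785756801 6853975451963640

√116 = [10; 1,3,2,1,4,1,2,3,1,20, …], period ℓ=10 (even) → k=9
step 0: (10, 1)  from 10·(1,0) + (0,1)
step 1: (11, 1)  from 1·(10,1) + (1,0)
step 2: (43, 4)  from 3·(11,1) + (10,1)
step 3: (97, 9)  from 2·(43,4) + (11,1)
step 4: (140, 13)  from 1·(97,9) + (43,4)
step 5: (657, 61)  from 4·(140,13) + (97,9)
step 6: (797, 74)  from 1·(657,61) + (140,13)
step 7: (2251, 209)  from 2·(797,74) + (657,61)
step 8: (7550, 701)  from 3·(2251,209) + (797,74)
step 9: (9801, 910)  from 1·(7550,701) + (2251,209)
→ (9801, 910).  Check: 9801²=96059601, 116·910²=96059600, difference 1.
(x_2, y_2) = (9801·9801 + 116·910·910, 9801·910 + 910·9801) = (192119201, 17837820)
(x_3, y_3) = (9801·192119201 + 116·910·17837820, 9801·17837820 + 910·192119201) = (3765920568201, 349656946730)
(x_4, y_4) = (9801·3765920568201 + 116·910·349656946730, 9801·349656946730 + 910·3765920568201) = (73819574785756801, 6853975451963640)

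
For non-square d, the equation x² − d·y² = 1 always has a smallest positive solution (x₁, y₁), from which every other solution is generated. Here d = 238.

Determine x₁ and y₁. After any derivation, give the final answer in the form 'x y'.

11663 756

d=238: √d = [15; 2,2,1,14,1,2,2,30] (ℓ=8, even), read p_7/q_7
k=0  a_k=15  p_k/q_k = 15/1
k=1  a_k=2  p_k/q_k = 31/2
…
k=4  a_k=14  p_k/q_k = 1589/103
k=5  a_k=1  p_k/q_k = 1697/110
k=6  a_k=2  p_k/q_k = 4983/323
k=7  a_k=2  p_k/q_k = 11663/756
(x₁, y₁) = (11663, 756);  11663² − 238·756² = 1 ✓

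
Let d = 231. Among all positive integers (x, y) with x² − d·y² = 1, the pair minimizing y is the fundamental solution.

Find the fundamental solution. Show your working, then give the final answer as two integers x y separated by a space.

√231 → a₀=15, period (5,30); ℓ=2 even so k=1
i=0: a=15 ⇒ p=15, q=1
i=1: a=5 ⇒ p=76, q=5
→ (76, 5).  Check: 76²=5776, 231·5²=5775, difference 1.

76 5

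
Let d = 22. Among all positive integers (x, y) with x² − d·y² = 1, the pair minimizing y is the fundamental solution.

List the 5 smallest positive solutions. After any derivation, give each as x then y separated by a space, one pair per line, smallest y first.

d=22: √d = [4; 1,2,4,2,1,8] (ℓ=6, even), read p_5/q_5
step 0: (4, 1)  from 4·(1,0) + (0,1)
step 1: (5, 1)  from 1·(4,1) + (1,0)
step 2: (14, 3)  from 2·(5,1) + (4,1)
…
step 4: (136, 29)  from 2·(61,13) + (14,3)
step 5: (197, 42)  from 1·(136,29) + (61,13)
→ (197, 42).  Check: 197²=38809, 22·42²=38808, difference 1.
(197+42√22)^2 = 77617 + 16548√22
(197+42√22)^3 = 30580901 + 6519870√22
(197+42√22)^4 = 12048797377 + 2568812232√22
(197+42√22)^5 = 4747195585637 + 1012105499538√22

197 42
77617 16548
30580901 6519870
12048797377 2568812232
4747195585637 1012105499538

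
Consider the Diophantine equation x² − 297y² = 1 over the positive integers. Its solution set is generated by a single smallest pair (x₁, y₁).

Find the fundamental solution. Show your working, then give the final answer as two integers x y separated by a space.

48599 2820

d=297: √d = [17; 4,3,1,1,2,1,1,3,4,34] (ℓ=10, even), read p_9/q_9
i=0: a=17 ⇒ p=17, q=1
…
i=3: a=1 ⇒ p=293, q=17
…
i=5: a=2 ⇒ p=1327, q=77
…
i=7: a=1 ⇒ p=3171, q=184
i=8: a=3 ⇒ p=11357, q=659
i=9: a=4 ⇒ p=48599, q=2820
→ (48599, 2820).  Check: 48599²=2361862801, 297·2820²=2361862800, difference 1.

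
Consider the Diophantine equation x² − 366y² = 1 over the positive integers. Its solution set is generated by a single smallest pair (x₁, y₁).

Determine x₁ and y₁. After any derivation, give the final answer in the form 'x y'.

√366 → a₀=19, period (7,1,1,1,2,12,2,1,1,1,7,38); ℓ=12 even so k=11
i=0: a=19 ⇒ p=19, q=1
…
i=6: a=12 ⇒ p=14444, q=755
i=7: a=2 ⇒ p=30055, q=1571
…
i=9: a=1 ⇒ p=74554, q=3897
i=10: a=1 ⇒ p=119053, q=6223
i=11: a=7 ⇒ p=907925, q=47458
fundamental: x₁=907925, y₁=47458  (since 824327805625 − 366·2252261764 = 1)

907925 47458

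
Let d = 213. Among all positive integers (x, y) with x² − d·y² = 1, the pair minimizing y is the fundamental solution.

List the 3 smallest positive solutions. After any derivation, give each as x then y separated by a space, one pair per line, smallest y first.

[14; 1,1,2,6,1,8,1,6,2,1,1,28] for √213; ℓ=12 ⇒ convergent index 11
i=0: a=14 ⇒ p=14, q=1
…
i=5: a=1 ⇒ p=540, q=37
i=6: a=8 ⇒ p=4787, q=328
…
i=8: a=6 ⇒ p=36749, q=2518
…
i=10: a=1 ⇒ p=115574, q=7919
i=11: a=1 ⇒ p=194399, q=13320
→ (194399, 13320).  Check: 194399²=37790971201, 213·13320²=37790971200, difference 1.
n=2: (194399,13320)∘(194399,13320) = (194399·194399+213·13320·13320, 194399·13320+13320·194399) = (75581942401,5178789360)
n=3: (75581942401,5178789360)∘(194399,13320) = (194399·75581942401+213·13320·5178789360, 194399·5178789360+13320·75581942401) = (29386108041429599,2013502945575960)

194399 13320
75581942401 5178789360
29386108041429599 2013502945575960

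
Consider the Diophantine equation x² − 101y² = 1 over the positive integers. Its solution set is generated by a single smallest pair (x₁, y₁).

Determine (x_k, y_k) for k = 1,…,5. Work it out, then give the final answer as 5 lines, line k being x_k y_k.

√101 → a₀=10, period (20); ℓ=1 odd so k=1
i=0: a=10 ⇒ p=10, q=1
i=1: a=20 ⇒ p=201, q=20
(x₁, y₁) = (201, 20);  201² − 101·20² = 1 ✓
k=2:  x_2 = 201·201+101·20·20 = 80801,  y_2 = 201·20+20·201 = 8040
k=3:  x_3 = 201·80801+101·20·8040 = 32481801,  y_3 = 201·8040+20·80801 = 3232060
k=4:  x_4 = 201·32481801+101·20·3232060 = 13057603201,  y_4 = 201·3232060+20·32481801 = 1299280080
k=5:  x_5 = 201·13057603201+101·20·1299280080 = 5249124005001,  y_5 = 201·1299280080+20·13057603201 = 522307360100

201 20
80801 8040
32481801 3232060
13057603201 1299280080
5249124005001 522307360100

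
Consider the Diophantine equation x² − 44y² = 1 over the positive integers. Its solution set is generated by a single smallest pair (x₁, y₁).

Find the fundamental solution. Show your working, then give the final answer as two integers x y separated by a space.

199 30

√44 = [6; 1,1,1,2,1,1,1,12, …], period ℓ=8 (even) → k=7
i=0: a=6 ⇒ p=6, q=1
…
i=3: a=1 ⇒ p=20, q=3
i=4: a=2 ⇒ p=53, q=8
…
i=6: a=1 ⇒ p=126, q=19
i=7: a=1 ⇒ p=199, q=30
→ (199, 30).  Check: 199²=39601, 44·30²=39600, difference 1.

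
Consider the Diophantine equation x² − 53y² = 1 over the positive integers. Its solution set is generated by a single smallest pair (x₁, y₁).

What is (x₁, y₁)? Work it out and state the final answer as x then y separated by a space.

√53 = [7; 3,1,1,3,14, …], period ℓ=5 (odd) → k=9
i=0: a=7 ⇒ p=7, q=1
…
i=2: a=1 ⇒ p=29, q=4
i=3: a=1 ⇒ p=51, q=7
i=4: a=3 ⇒ p=182, q=25
i=5: a=14 ⇒ p=2599, q=357
i=6: a=3 ⇒ p=7979, q=1096
…
i=8: a=1 ⇒ p=18557, q=2549
i=9: a=3 ⇒ p=66249, q=9100
fundamental: x₁=66249, y₁=9100  (since 4388930001 − 53·82810000 = 1)

66249 9100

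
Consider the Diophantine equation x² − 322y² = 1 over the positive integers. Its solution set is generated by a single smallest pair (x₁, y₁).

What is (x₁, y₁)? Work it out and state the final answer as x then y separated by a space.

323 18

[17; 1,16,1,34] for √322; ℓ=4 ⇒ convergent index 3
i=0: a=17 ⇒ p=17, q=1
i=1: a=1 ⇒ p=18, q=1
i=2: a=16 ⇒ p=305, q=17
i=3: a=1 ⇒ p=323, q=18
fundamental: x₁=323, y₁=18  (since 104329 − 322·324 = 1)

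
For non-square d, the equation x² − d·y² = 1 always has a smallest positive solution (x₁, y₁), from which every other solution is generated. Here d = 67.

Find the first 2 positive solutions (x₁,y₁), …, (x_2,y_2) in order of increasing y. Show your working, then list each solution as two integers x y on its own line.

√67 → a₀=8, period (5,2,1,1,7,1,1,2,5,16); ℓ=10 even so k=9
i=0: a=8 ⇒ p=8, q=1
i=1: a=5 ⇒ p=41, q=5
i=2: a=2 ⇒ p=90, q=11
…
i=5: a=7 ⇒ p=1678, q=205
i=6: a=1 ⇒ p=1899, q=232
…
i=8: a=2 ⇒ p=9053, q=1106
i=9: a=5 ⇒ p=48842, q=5967
(x₁, y₁) = (48842, 5967);  48842² − 67·5967² = 1 ✓
n=2: (48842,5967)∘(48842,5967) = (48842·48842+67·5967·5967, 48842·5967+5967·48842) = (4771081927,582880428)

48842 5967
4771081927 582880428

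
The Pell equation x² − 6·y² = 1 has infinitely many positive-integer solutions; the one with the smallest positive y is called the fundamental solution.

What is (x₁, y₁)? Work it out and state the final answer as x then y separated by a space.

d=6: √d = [2; 2,4] (ℓ=2, even), read p_1/q_1
step 0: (2, 1)  from 2·(1,0) + (0,1)
step 1: (5, 2)  from 2·(2,1) + (1,0)
fundamental: x₁=5, y₁=2  (since 25 − 6·4 = 1)

5 2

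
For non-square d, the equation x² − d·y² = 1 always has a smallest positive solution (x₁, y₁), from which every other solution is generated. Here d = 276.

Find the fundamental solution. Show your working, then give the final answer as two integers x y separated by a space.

7775 468

√276 → a₀=16, period (1,1,1,1,2,2,2,1,1,1,1,32); ℓ=12 even so k=11
i=0: a=16 ⇒ p=16, q=1
…
i=2: a=1 ⇒ p=33, q=2
…
i=6: a=2 ⇒ p=515, q=31
i=7: a=2 ⇒ p=1246, q=75
…
i=9: a=1 ⇒ p=3007, q=181
i=10: a=1 ⇒ p=4768, q=287
i=11: a=1 ⇒ p=7775, q=468
(x₁, y₁) = (7775, 468);  7775² − 276·468² = 1 ✓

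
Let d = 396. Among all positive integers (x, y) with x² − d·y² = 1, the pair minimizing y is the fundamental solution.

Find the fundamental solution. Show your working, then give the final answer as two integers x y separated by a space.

199 10

√396 → a₀=19, period (1,8,1,38); ℓ=4 even so k=3
a_0=19:  p_0=19·1+0=19,  q_0=19·0+1=1
…
a_2=8:  p_2=8·20+19=179,  q_2=8·1+1=9
a_3=1:  p_3=1·179+20=199,  q_3=1·9+1=10
→ (199, 10).  Check: 199²=39601, 396·10²=39600, difference 1.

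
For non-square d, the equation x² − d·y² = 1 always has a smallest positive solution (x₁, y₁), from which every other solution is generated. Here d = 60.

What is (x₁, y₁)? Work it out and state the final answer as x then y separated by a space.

31 4

√60 = [7; 1,2,1,14, …], period ℓ=4 (even) → k=3
step 0: (7, 1)  from 7·(1,0) + (0,1)
step 1: (8, 1)  from 1·(7,1) + (1,0)
step 2: (23, 3)  from 2·(8,1) + (7,1)
step 3: (31, 4)  from 1·(23,3) + (8,1)
fundamental: x₁=31, y₁=4  (since 961 − 60·16 = 1)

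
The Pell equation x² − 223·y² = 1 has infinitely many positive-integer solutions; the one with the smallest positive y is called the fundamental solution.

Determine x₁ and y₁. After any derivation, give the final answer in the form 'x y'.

d=223: √d = [14; 1,13,1,28] (ℓ=4, even), read p_3/q_3
a_0=14:  p_0=14·1+0=14,  q_0=14·0+1=1
a_1=1:  p_1=1·14+1=15,  q_1=1·1+0=1
a_2=13:  p_2=13·15+14=209,  q_2=13·1+1=14
a_3=1:  p_3=1·209+15=224,  q_3=1·14+1=15
fundamental: x₁=224, y₁=15  (since 50176 − 223·225 = 1)

224 15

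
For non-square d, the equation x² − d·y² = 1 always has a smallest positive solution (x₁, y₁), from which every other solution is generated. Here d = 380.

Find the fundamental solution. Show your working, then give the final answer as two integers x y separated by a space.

√380 → a₀=19, period (2,38); ℓ=2 even so k=1
i=0: a=19 ⇒ p=19, q=1
i=1: a=2 ⇒ p=39, q=2
→ (39, 2).  Check: 39²=1521, 380·2²=1520, difference 1.

39 2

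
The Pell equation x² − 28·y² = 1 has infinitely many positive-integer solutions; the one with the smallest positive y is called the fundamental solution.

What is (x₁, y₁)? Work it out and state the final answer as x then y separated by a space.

127 24

√28 = [5; 3,2,3,10, …], period ℓ=4 (even) → k=3
a_0=5:  p_0=5·1+0=5,  q_0=5·0+1=1
a_1=3:  p_1=3·5+1=16,  q_1=3·1+0=3
a_2=2:  p_2=2·16+5=37,  q_2=2·3+1=7
a_3=3:  p_3=3·37+16=127,  q_3=3·7+3=24
(x₁, y₁) = (127, 24);  127² − 28·24² = 1 ✓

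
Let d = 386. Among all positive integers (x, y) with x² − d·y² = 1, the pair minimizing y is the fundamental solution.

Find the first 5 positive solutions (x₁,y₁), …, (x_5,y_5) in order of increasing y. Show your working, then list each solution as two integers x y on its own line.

[19; 1,1,1,4,1,18,1,4,1,1,1,38] for √386; ℓ=12 ⇒ convergent index 11
i=0: a=19 ⇒ p=19, q=1
…
i=4: a=4 ⇒ p=275, q=14
…
i=8: a=4 ⇒ p=32771, q=1668
i=9: a=1 ⇒ p=39392, q=2005
i=10: a=1 ⇒ p=72163, q=3673
i=11: a=1 ⇒ p=111555, q=5678
(x₁, y₁) = (111555, 5678);  111555² − 386·5678² = 1 ✓
n=2: (111555,5678)∘(111555,5678) = (111555·111555+386·5678·5678, 111555·5678+5678·111555) = (24889036049,1266818580)
n=3: (24889036049,1266818580)∘(111555,5678) = (111555·24889036049+386·5678·1266818580, 111555·1266818580+5678·24889036049) = (5552992832780835,282639893378122)
n=4: (5552992832780835,282639893378122)∘(111555,5678) = (111555·5552992832780835+386·5678·282639893378122, 111555·282639893378122+5678·5552992832780835) = (1238928230896843060801,63059786610325980840)
n=5: (1238928230896843060801,63059786610325980840)∘(111555,5678) = (111555·1238928230896843060801+386·5678·63059786610325980840, 111555·63059786610325980840+5678·1238928230896843060801) = (276417277589841662462530275,14069268990347189691834278)

111555 5678
24889036049 1266818580
5552992832780835 282639893378122
1238928230896843060801 63059786610325980840
276417277589841662462530275 14069268990347189691834278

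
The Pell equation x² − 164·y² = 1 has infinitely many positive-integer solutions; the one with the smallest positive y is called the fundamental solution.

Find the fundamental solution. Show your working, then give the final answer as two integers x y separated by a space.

d=164: √d = [12; 1,4,6,4,1,24] (ℓ=6, even), read p_5/q_5
step 0: (12, 1)  from 12·(1,0) + (0,1)
step 1: (13, 1)  from 1·(12,1) + (1,0)
step 2: (64, 5)  from 4·(13,1) + (12,1)
…
step 4: (1652, 129)  from 4·(397,31) + (64,5)
step 5: (2049, 160)  from 1·(1652,129) + (397,31)
→ (2049, 160).  Check: 2049²=4198401, 164·160²=4198400, difference 1.

2049 160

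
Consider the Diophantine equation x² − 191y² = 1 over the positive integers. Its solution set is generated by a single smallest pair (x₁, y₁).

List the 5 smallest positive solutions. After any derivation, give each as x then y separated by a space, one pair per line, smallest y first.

8994000 650783
161784071999999 11706284604000
2910171887135973018000 210572647456751349217
52348171905801720863712000001 3787780782452031563430792000
941638916241558444724564320044970000 68134600714746933190345629744650783

√191 → a₀=13, period (1,4,1,1,3,…,4,1,26); ℓ=16 even so k=15
i=0: a=13 ⇒ p=13, q=1
i=1: a=1 ⇒ p=14, q=1
…
i=5: a=3 ⇒ p=539, q=39
i=6: a=2 ⇒ p=1230, q=89
i=7: a=2 ⇒ p=2999, q=217
…
i=9: a=2 ⇒ p=83433, q=6037
i=10: a=2 ⇒ p=207083, q=14984
i=11: a=3 ⇒ p=704682, q=50989
i=12: a=1 ⇒ p=911765, q=65973
…
i=14: a=4 ⇒ p=7377553, q=533821
i=15: a=1 ⇒ p=8994000, q=650783
(x₁, y₁) = (8994000, 650783);  8994000² − 191·650783² = 1 ✓
n=2: (8994000,650783)∘(8994000,650783) = (8994000·8994000+191·650783·650783, 8994000·650783+650783·8994000) = (161784071999999,11706284604000)
n=3: (161784071999999,11706284604000)∘(8994000,650783) = (8994000·161784071999999+191·650783·11706284604000, 8994000·11706284604000+650783·161784071999999) = (2910171887135973018000,210572647456751349217)
n=4: (2910171887135973018000,210572647456751349217)∘(8994000,650783) = (8994000·2910171887135973018000+191·650783·210572647456751349217, 8994000·210572647456751349217+650783·2910171887135973018000) = (52348171905801720863712000001,3787780782452031563430792000)
n=5: (52348171905801720863712000001,3787780782452031563430792000)∘(8994000,650783) = (8994000·52348171905801720863712000001+191·650783·3787780782452031563430792000, 8994000·3787780782452031563430792000+650783·52348171905801720863712000001) = (941638916241558444724564320044970000,68134600714746933190345629744650783)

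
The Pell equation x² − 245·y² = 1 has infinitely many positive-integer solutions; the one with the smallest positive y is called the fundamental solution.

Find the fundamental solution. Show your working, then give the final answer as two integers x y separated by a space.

51841 3312

√245 = [15; 1,1,1,7,6,7,1,1,1,30, …], period ℓ=10 (even) → k=9
k=0  a_k=15  p_k/q_k = 15/1
…
k=2  a_k=1  p_k/q_k = 31/2
k=3  a_k=1  p_k/q_k = 47/3
k=4  a_k=7  p_k/q_k = 360/23
…
k=7  a_k=1  p_k/q_k = 18016/1151
k=8  a_k=1  p_k/q_k = 33825/2161
k=9  a_k=1  p_k/q_k = 51841/3312
→ (51841, 3312).  Check: 51841²=2687489281, 245·3312²=2687489280, difference 1.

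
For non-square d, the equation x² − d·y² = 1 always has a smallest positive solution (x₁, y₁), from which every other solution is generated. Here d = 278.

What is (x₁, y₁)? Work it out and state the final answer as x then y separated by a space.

√278 = [16; 1,2,16,2,1,32, …], period ℓ=6 (even) → k=5
step 0: (16, 1)  from 16·(1,0) + (0,1)
step 1: (17, 1)  from 1·(16,1) + (1,0)
…
step 3: (817, 49)  from 16·(50,3) + (17,1)
step 4: (1684, 101)  from 2·(817,49) + (50,3)
step 5: (2501, 150)  from 1·(1684,101) + (817,49)
(x₁, y₁) = (2501, 150);  2501² − 278·150² = 1 ✓

2501 150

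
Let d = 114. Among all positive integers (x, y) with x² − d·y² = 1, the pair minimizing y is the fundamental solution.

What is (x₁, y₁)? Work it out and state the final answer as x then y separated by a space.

1025 96

[10; 1,2,10,2,1,20] for √114; ℓ=6 ⇒ convergent index 5
i=0: a=10 ⇒ p=10, q=1
…
i=2: a=2 ⇒ p=32, q=3
i=3: a=10 ⇒ p=331, q=31
i=4: a=2 ⇒ p=694, q=65
i=5: a=1 ⇒ p=1025, q=96
→ (1025, 96).  Check: 1025²=1050625, 114·96²=1050624, difference 1.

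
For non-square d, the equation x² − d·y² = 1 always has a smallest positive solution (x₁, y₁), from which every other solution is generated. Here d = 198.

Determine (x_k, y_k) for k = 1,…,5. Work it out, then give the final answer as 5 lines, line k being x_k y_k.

[14; 14,28] for √198; ℓ=2 ⇒ convergent index 1
step 0: (14, 1)  from 14·(1,0) + (0,1)
step 1: (197, 14)  from 14·(14,1) + (1,0)
(x₁, y₁) = (197, 14);  197² − 198·14² = 1 ✓
(197+14√198)^2 = 77617 + 5516√198
(197+14√198)^3 = 30580901 + 2173290√198
(197+14√198)^4 = 12048797377 + 856270744√198
(197+14√198)^5 = 4747195585637 + 337368499846√198

197 14
77617 5516
30580901 2173290
12048797377 856270744
4747195585637 337368499846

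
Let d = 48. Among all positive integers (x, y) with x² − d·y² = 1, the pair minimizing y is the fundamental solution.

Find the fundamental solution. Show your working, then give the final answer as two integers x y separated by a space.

7 1

d=48: √d = [6; 1,12] (ℓ=2, even), read p_1/q_1
i=0: a=6 ⇒ p=6, q=1
i=1: a=1 ⇒ p=7, q=1
(x₁, y₁) = (7, 1);  7² − 48·1² = 1 ✓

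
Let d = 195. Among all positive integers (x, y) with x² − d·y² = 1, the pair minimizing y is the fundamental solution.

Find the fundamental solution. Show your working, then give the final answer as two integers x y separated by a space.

14 1

d=195: √d = [13; 1,26] (ℓ=2, even), read p_1/q_1
k=0  a_k=13  p_k/q_k = 13/1
k=1  a_k=1  p_k/q_k = 14/1
(x₁, y₁) = (14, 1);  14² − 195·1² = 1 ✓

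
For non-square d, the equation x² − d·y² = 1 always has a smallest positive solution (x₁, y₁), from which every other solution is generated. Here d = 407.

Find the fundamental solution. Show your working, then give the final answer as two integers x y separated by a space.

2663 132

√407 → a₀=20, period (5,1,2,1,5,40); ℓ=6 even so k=5
k=0  a_k=20  p_k/q_k = 20/1
k=1  a_k=5  p_k/q_k = 101/5
…
k=4  a_k=1  p_k/q_k = 464/23
k=5  a_k=5  p_k/q_k = 2663/132
(x₁, y₁) = (2663, 132);  2663² − 407·132² = 1 ✓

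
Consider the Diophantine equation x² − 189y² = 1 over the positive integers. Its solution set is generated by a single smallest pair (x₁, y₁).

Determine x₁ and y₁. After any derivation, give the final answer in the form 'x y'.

√189 = [13; 1,2,1,26, …], period ℓ=4 (even) → k=3
a_0=13:  p_0=13·1+0=13,  q_0=13·0+1=1
a_1=1:  p_1=1·13+1=14,  q_1=1·1+0=1
a_2=2:  p_2=2·14+13=41,  q_2=2·1+1=3
a_3=1:  p_3=1·41+14=55,  q_3=1·3+1=4
fundamental: x₁=55, y₁=4  (since 3025 − 189·16 = 1)

55 4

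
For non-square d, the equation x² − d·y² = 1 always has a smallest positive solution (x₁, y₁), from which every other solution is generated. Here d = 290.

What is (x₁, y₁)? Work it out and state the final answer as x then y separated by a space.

[17; 34] for √290; ℓ=1 ⇒ convergent index 1
i=0: a=17 ⇒ p=17, q=1
i=1: a=34 ⇒ p=579, q=34
fundamental: x₁=579, y₁=34  (since 335241 − 290·1156 = 1)

579 34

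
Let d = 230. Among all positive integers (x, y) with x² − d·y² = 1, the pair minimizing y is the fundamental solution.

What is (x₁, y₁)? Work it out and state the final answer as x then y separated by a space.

91 6

[15; 6,30] for √230; ℓ=2 ⇒ convergent index 1
step 0: (15, 1)  from 15·(1,0) + (0,1)
step 1: (91, 6)  from 6·(15,1) + (1,0)
→ (91, 6).  Check: 91²=8281, 230·6²=8280, difference 1.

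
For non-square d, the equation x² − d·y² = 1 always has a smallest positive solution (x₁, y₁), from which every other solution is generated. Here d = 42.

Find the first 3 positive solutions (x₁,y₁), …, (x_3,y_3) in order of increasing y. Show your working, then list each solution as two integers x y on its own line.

[6; 2,12] for √42; ℓ=2 ⇒ convergent index 1
i=0: a=6 ⇒ p=6, q=1
i=1: a=2 ⇒ p=13, q=2
fundamental: x₁=13, y₁=2  (since 169 − 42·4 = 1)
(x_2, y_2) = (13·13 + 42·2·2, 13·2 + 2·13) = (337, 52)
(x_3, y_3) = (13·337 + 42·2·52, 13·52 + 2·337) = (8749, 1350)

13 2
337 52
8749 1350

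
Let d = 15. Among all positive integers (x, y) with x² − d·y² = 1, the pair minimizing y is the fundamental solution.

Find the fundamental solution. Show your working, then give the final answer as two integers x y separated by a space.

4 1

√15 = [3; 1,6, …], period ℓ=2 (even) → k=1
step 0: (3, 1)  from 3·(1,0) + (0,1)
step 1: (4, 1)  from 1·(3,1) + (1,0)
(x₁, y₁) = (4, 1);  4² − 15·1² = 1 ✓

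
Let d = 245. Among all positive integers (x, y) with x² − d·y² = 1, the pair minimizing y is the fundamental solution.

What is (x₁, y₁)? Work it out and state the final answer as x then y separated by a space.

√245 → a₀=15, period (1,1,1,7,6,7,1,1,1,30); ℓ=10 even so k=9
i=0: a=15 ⇒ p=15, q=1
i=1: a=1 ⇒ p=16, q=1
i=2: a=1 ⇒ p=31, q=2
i=3: a=1 ⇒ p=47, q=3
i=4: a=7 ⇒ p=360, q=23
i=5: a=6 ⇒ p=2207, q=141
…
i=8: a=1 ⇒ p=33825, q=2161
i=9: a=1 ⇒ p=51841, q=3312
(x₁, y₁) = (51841, 3312);  51841² − 245·3312² = 1 ✓

51841 3312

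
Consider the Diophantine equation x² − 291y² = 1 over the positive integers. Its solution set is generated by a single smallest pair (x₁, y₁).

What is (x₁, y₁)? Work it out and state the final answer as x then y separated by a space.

√291 = [17; 17,34, …], period ℓ=2 (even) → k=1
k=0  a_k=17  p_k/q_k = 17/1
k=1  a_k=17  p_k/q_k = 290/17
(x₁, y₁) = (290, 17);  290² − 291·17² = 1 ✓

290 17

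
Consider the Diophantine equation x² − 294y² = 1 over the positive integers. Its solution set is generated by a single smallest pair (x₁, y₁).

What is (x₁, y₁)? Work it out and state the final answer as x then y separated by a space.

4801 280

[17; 6,1,4,1,6,34] for √294; ℓ=6 ⇒ convergent index 5
a_0=17:  p_0=17·1+0=17,  q_0=17·0+1=1
a_1=6:  p_1=6·17+1=103,  q_1=6·1+0=6
a_2=1:  p_2=1·103+17=120,  q_2=1·6+1=7
a_3=4:  p_3=4·120+103=583,  q_3=4·7+6=34
a_4=1:  p_4=1·583+120=703,  q_4=1·34+7=41
a_5=6:  p_5=6·703+583=4801,  q_5=6·41+34=280
→ (4801, 280).  Check: 4801²=23049601, 294·280²=23049600, difference 1.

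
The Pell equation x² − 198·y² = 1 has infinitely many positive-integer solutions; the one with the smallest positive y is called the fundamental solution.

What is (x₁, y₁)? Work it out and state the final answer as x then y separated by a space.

d=198: √d = [14; 14,28] (ℓ=2, even), read p_1/q_1
k=0  a_k=14  p_k/q_k = 14/1
k=1  a_k=14  p_k/q_k = 197/14
→ (197, 14).  Check: 197²=38809, 198·14²=38808, difference 1.

197 14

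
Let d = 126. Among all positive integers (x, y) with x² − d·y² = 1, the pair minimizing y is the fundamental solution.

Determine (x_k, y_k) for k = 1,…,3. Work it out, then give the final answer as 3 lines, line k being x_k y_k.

[11; 4,2,4,22] for √126; ℓ=4 ⇒ convergent index 3
step 0: (11, 1)  from 11·(1,0) + (0,1)
…
step 2: (101, 9)  from 2·(45,4) + (11,1)
step 3: (449, 40)  from 4·(101,9) + (45,4)
(x₁, y₁) = (449, 40);  449² − 126·40² = 1 ✓
(x_2, y_2) = (449·449 + 126·40·40, 449·40 + 40·449) = (403201, 35920)
(x_3, y_3) = (449·403201 + 126·40·35920, 449·35920 + 40·403201) = (362074049, 32256120)

449 40
403201 35920
362074049 32256120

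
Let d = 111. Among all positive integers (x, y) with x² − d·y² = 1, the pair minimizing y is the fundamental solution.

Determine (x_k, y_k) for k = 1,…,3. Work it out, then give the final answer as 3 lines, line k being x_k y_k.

√111 = [10; 1,1,6,1,1,20, …], period ℓ=6 (even) → k=5
k=0  a_k=10  p_k/q_k = 10/1
k=1  a_k=1  p_k/q_k = 11/1
…
k=4  a_k=1  p_k/q_k = 158/15
k=5  a_k=1  p_k/q_k = 295/28
fundamental: x₁=295, y₁=28  (since 87025 − 111·784 = 1)
(295+28√111)^2 = 174049 + 16520√111
(295+28√111)^3 = 102688615 + 9746772√111

295 28
174049 16520
102688615 9746772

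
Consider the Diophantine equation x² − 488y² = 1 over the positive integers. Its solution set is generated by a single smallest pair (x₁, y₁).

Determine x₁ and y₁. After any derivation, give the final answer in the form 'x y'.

243 11

d=488: √d = [22; 11,44] (ℓ=2, even), read p_1/q_1
a_0=22:  p_0=22·1+0=22,  q_0=22·0+1=1
a_1=11:  p_1=11·22+1=243,  q_1=11·1+0=11
(x₁, y₁) = (243, 11);  243² − 488·11² = 1 ✓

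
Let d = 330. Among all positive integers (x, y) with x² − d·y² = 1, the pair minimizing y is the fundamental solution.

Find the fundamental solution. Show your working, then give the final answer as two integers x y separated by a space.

[18; 6,36] for √330; ℓ=2 ⇒ convergent index 1
i=0: a=18 ⇒ p=18, q=1
i=1: a=6 ⇒ p=109, q=6
(x₁, y₁) = (109, 6);  109² − 330·6² = 1 ✓

109 6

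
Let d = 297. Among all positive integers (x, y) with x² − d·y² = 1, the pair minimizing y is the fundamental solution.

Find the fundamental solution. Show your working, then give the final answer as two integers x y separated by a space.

[17; 4,3,1,1,2,1,1,3,4,34] for √297; ℓ=10 ⇒ convergent index 9
k=0  a_k=17  p_k/q_k = 17/1
k=1  a_k=4  p_k/q_k = 69/4
k=2  a_k=3  p_k/q_k = 224/13
…
k=4  a_k=1  p_k/q_k = 517/30
k=5  a_k=2  p_k/q_k = 1327/77
k=6  a_k=1  p_k/q_k = 1844/107
k=7  a_k=1  p_k/q_k = 3171/184
k=8  a_k=3  p_k/q_k = 11357/659
k=9  a_k=4  p_k/q_k = 48599/2820
(x₁, y₁) = (48599, 2820);  48599² − 297·2820² = 1 ✓

48599 2820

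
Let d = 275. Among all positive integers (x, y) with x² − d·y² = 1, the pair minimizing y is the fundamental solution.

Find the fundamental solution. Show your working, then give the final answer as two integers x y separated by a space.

199 12

[16; 1,1,2,1,1,32] for √275; ℓ=6 ⇒ convergent index 5
a_0=16:  p_0=16·1+0=16,  q_0=16·0+1=1
a_1=1:  p_1=1·16+1=17,  q_1=1·1+0=1
a_2=1:  p_2=1·17+16=33,  q_2=1·1+1=2
…
a_4=1:  p_4=1·83+33=116,  q_4=1·5+2=7
a_5=1:  p_5=1·116+83=199,  q_5=1·7+5=12
(x₁, y₁) = (199, 12);  199² − 275·12² = 1 ✓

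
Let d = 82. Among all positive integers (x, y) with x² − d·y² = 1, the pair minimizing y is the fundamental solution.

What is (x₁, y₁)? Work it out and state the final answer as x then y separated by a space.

163 18

d=82: √d = [9; 18] (ℓ=1, odd), read p_1/q_1
a_0=9:  p_0=9·1+0=9,  q_0=9·0+1=1
a_1=18:  p_1=18·9+1=163,  q_1=18·1+0=18
(x₁, y₁) = (163, 18);  163² − 82·18² = 1 ✓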